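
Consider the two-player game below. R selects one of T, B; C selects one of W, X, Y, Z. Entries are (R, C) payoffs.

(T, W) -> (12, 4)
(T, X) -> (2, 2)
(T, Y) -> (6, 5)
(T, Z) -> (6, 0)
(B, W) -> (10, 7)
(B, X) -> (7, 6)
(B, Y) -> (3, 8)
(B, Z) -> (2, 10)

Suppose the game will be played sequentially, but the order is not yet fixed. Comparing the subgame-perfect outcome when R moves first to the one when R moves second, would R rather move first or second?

second

If R leads: C's best replies are T→Y, B→Z; R's induced payoffs 6, 2; outcome (T, Y), payoffs (6, 5).
If C leads: R's best replies are W→T, X→B, Y→T, Z→T; C's induced payoffs 4, 6, 5, 0; outcome (B, X), payoffs (7, 6).
R gets 6 moving first and 7 moving second, so R prefers to move second.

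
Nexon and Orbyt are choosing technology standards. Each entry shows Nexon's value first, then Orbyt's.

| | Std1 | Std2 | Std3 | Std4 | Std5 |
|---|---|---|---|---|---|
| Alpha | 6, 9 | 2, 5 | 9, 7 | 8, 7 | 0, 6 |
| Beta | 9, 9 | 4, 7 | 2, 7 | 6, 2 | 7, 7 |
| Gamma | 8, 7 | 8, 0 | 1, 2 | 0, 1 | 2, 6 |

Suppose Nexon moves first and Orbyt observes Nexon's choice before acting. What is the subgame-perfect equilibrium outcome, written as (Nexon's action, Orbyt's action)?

(Beta, Std1)

Solve by backward induction (Nexon leads).
- Alpha: BR = Std1, leader payoff 6.
- Beta: BR = Std1, leader payoff 9.
- Gamma: BR = Std1, leader payoff 8.
Nexon's induced payoffs are 6, 9, 8, so Nexon commits to Beta. Subgame-perfect outcome: (Beta, Std1) with payoffs (9, 9).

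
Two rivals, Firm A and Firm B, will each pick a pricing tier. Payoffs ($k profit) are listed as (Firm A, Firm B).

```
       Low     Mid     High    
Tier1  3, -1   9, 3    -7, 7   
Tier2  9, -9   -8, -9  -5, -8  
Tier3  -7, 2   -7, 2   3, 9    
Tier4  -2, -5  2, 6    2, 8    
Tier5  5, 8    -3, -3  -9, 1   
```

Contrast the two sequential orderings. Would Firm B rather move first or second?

If Firm A leads: Firm B's best replies are Tier1→High, Tier2→High, Tier3→High, Tier4→High, Tier5→Low; Firm A's induced payoffs -7, -5, 3, 2, 5; outcome (Tier5, Low), payoffs (5, 8).
If Firm B leads: Firm A's best replies are Low→Tier2, Mid→Tier1, High→Tier3; Firm B's induced payoffs -9, 3, 9; outcome (Tier3, High), payoffs (3, 9).
Firm B gets 9 moving first and 8 moving second, so Firm B prefers to move first.

first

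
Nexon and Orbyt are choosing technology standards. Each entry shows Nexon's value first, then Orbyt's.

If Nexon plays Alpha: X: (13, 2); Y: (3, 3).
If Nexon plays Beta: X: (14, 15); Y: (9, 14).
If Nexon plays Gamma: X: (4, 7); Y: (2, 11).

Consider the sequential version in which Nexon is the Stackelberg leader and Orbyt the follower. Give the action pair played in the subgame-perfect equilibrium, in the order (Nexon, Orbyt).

Backward induction with Nexon moving first.
- Alpha: Orbyt compares 2, 3 and picks Y; Nexon would get 3.
- Beta: Orbyt compares 15, 14 and picks X; Nexon would get 14.
- Gamma: Orbyt compares 7, 11 and picks Y; Nexon would get 2.
Maximizing over 3, 14, 2, Nexon chooses Beta. Subgame-perfect outcome: (Beta, X) with payoffs (14, 15).

(Beta, X)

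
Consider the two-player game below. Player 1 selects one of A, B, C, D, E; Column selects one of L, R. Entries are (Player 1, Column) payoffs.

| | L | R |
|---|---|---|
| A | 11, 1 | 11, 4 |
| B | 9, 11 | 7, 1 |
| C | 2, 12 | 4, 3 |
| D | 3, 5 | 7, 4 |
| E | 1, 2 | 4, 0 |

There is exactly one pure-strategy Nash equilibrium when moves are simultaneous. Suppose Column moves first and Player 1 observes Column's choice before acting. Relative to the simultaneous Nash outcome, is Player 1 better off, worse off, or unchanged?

Player 1 best-responds to each possible Column move:
- L: Player 1 compares 11, 9, 2, 3, 1 and picks A; Column would get 1.
- R: Player 1 compares 11, 7, 4, 7, 4 and picks A; Column would get 4.
Maximizing over 1, 4, Column chooses R. Subgame-perfect outcome: (A, R) with payoffs (11, 4).
Under simultaneous play:
Player 1's best replies: L→A; R→A.
Column's best replies: A→R; B→L; C→L; D→L; E→L.
The unique mutual best reply is (A, R), giving (11, 4).
Player 1 earns 11 sequentially versus 11 at the Nash outcome: unchanged.

unchanged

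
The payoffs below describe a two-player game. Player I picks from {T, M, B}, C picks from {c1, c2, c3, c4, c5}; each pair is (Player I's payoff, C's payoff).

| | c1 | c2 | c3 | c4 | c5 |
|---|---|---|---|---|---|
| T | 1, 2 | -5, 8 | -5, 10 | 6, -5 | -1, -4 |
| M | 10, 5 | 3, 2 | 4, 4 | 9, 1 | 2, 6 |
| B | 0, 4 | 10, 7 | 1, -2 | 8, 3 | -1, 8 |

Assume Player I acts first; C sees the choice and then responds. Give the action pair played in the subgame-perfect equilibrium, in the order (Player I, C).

C best-responds to each possible Player I move:
- T → C plays c3 (best of 2, 8, 10, -5, -4); Player I gets -5.
- M → C plays c5 (best of 5, 2, 4, 1, 6); Player I gets 2.
- B → C plays c5 (best of 4, 7, -2, 3, 8); Player I gets -1.
Player I's induced payoffs are -5, 2, -1, so Player I commits to M. Subgame-perfect outcome: (M, c5) with payoffs (2, 6).

(M, c5)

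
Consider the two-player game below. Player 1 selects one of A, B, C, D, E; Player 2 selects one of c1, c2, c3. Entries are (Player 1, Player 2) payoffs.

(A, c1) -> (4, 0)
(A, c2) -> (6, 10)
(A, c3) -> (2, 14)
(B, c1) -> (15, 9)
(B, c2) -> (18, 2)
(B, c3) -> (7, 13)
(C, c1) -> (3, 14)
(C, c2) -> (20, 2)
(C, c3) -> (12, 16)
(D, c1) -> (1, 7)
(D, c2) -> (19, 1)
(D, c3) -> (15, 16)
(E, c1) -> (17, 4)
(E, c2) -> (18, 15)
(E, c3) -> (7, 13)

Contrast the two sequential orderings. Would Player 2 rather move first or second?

If Player 1 leads: Player 2's best replies are A→c3, B→c3, C→c3, D→c3, E→c2; Player 1's induced payoffs 2, 7, 12, 15, 18; outcome (E, c2), payoffs (18, 15).
If Player 2 leads: Player 1's best replies are c1→E, c2→C, c3→D; Player 2's induced payoffs 4, 2, 16; outcome (D, c3), payoffs (15, 16).
Player 2 gets 16 moving first and 15 moving second, so Player 2 prefers to move first.

first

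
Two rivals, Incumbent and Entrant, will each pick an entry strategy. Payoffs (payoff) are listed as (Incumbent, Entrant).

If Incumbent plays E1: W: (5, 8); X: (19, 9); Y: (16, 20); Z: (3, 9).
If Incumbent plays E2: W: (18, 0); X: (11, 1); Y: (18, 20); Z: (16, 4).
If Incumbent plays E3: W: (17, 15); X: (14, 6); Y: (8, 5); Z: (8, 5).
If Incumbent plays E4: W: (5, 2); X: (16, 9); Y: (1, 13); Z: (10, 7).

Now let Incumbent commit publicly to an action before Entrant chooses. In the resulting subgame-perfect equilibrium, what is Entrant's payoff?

20

Solve by backward induction (Incumbent leads).
- E1 → Entrant plays Y (best of 8, 9, 20, 9); Incumbent gets 16.
- E2 → Entrant plays Y (best of 0, 1, 20, 4); Incumbent gets 18.
- E3 → Entrant plays W (best of 15, 6, 5, 5); Incumbent gets 17.
- E4 → Entrant plays Y (best of 2, 9, 13, 7); Incumbent gets 1.
Incumbent's induced payoffs are 16, 18, 17, 1, so Incumbent commits to E2. Subgame-perfect outcome: (E2, Y) with payoffs (18, 20).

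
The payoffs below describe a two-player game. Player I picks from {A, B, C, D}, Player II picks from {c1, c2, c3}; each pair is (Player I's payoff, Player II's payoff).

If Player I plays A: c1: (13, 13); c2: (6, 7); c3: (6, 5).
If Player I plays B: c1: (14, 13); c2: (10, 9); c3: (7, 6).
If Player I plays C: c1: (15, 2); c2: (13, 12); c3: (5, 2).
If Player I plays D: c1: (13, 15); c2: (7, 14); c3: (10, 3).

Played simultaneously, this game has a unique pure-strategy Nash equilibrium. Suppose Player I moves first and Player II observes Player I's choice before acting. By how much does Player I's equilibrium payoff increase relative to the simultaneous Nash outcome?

1

Backward induction with Player I moving first.
- A: BR = c1, leader payoff 13.
- B: BR = c1, leader payoff 14.
- C: BR = c2, leader payoff 13.
- D: BR = c1, leader payoff 13.
Player I's induced payoffs are 13, 14, 13, 13, so Player I commits to B. Subgame-perfect outcome: (B, c1) with payoffs (14, 13).
Now find the simultaneous Nash equilibrium.
Player I's best replies: c1→C; c2→C; c3→D.
Player II's best replies: A→c1; B→c1; C→c2; D→c1.
The unique mutual best reply is (C, c2), giving (13, 12).
Player I's commitment gain: 14 − 13 = 1.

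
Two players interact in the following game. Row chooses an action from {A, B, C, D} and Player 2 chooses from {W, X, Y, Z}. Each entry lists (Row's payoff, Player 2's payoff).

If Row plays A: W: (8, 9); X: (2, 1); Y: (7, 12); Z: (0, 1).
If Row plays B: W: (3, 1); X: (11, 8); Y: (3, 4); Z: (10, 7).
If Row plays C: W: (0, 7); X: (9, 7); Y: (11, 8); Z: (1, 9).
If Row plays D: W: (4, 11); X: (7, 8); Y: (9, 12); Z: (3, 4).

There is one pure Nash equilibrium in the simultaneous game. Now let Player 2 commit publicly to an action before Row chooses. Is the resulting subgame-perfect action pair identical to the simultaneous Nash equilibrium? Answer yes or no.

Row best-responds to each possible Player 2 move:
- W → Row plays A (best of 8, 3, 0, 4); Player 2 gets 9.
- X → Row plays B (best of 2, 11, 9, 7); Player 2 gets 8.
- Y → Row plays C (best of 7, 3, 11, 9); Player 2 gets 8.
- Z → Row plays B (best of 0, 10, 1, 3); Player 2 gets 7.
Among 9, 8, 8, 7, the best is 9 at W. Subgame-perfect outcome: (A, W) with payoffs (8, 9).
Under simultaneous play:
Row's best replies: W→A; X→B; Y→C; Z→B.
Player 2's best replies: A→Y; B→X; C→Z; D→Y.
The unique mutual best reply is (B, X), giving (11, 8).
Sequential outcome (A, W) differs from the Nash profile (B, X).

no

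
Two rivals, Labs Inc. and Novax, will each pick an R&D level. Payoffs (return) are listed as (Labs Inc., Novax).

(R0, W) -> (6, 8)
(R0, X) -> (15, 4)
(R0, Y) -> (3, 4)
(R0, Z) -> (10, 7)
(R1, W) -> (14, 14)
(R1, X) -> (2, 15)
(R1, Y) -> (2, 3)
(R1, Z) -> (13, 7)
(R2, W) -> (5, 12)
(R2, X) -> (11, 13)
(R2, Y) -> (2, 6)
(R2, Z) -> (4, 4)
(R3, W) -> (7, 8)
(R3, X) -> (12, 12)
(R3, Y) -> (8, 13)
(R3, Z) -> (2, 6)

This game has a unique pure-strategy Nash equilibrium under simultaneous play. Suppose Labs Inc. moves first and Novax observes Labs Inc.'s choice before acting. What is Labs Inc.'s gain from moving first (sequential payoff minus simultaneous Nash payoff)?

3

Work backward from Novax's decision.
- R0: BR = W, leader payoff 6.
- R1: BR = X, leader payoff 2.
- R2: BR = X, leader payoff 11.
- R3: BR = Y, leader payoff 8.
Labs Inc.'s induced payoffs are 6, 2, 11, 8, so Labs Inc. commits to R2. Subgame-perfect outcome: (R2, X) with payoffs (11, 13).
For the simultaneous game, intersect best replies.
Labs Inc.'s best replies: W→R1; X→R0; Y→R3; Z→R1.
Novax's best replies: R0→W; R1→X; R2→X; R3→Y.
Only (R3, Y) has each player best-responding; Nash payoffs (8, 13).
Labs Inc.'s commitment gain: 11 − 8 = 3.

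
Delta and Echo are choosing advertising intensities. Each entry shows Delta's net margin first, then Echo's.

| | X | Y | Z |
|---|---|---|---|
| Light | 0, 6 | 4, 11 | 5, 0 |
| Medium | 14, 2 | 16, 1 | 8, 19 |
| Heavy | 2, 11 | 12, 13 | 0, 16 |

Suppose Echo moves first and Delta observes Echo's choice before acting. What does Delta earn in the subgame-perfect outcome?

8

Solve by backward induction (Echo leads).
- X: Delta compares 0, 14, 2 and picks Medium; Echo would get 2.
- Y: Delta compares 4, 16, 12 and picks Medium; Echo would get 1.
- Z: Delta compares 5, 8, 0 and picks Medium; Echo would get 19.
Echo's induced payoffs are 2, 1, 19, so Echo commits to Z. Subgame-perfect outcome: (Medium, Z) with payoffs (8, 19).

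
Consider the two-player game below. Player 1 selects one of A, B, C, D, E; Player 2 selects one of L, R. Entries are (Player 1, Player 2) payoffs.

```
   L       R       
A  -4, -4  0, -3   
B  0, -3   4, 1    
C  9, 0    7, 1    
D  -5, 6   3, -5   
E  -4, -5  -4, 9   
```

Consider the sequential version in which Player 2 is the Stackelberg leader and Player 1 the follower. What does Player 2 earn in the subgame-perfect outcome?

Backward induction with Player 2 moving first.
- L → Player 1 plays C (best of -4, 0, 9, -5, -4); Player 2 gets 0.
- R → Player 1 plays C (best of 0, 4, 7, 3, -4); Player 2 gets 1.
Maximizing over 0, 1, Player 2 chooses R. Subgame-perfect outcome: (C, R) with payoffs (7, 1).

1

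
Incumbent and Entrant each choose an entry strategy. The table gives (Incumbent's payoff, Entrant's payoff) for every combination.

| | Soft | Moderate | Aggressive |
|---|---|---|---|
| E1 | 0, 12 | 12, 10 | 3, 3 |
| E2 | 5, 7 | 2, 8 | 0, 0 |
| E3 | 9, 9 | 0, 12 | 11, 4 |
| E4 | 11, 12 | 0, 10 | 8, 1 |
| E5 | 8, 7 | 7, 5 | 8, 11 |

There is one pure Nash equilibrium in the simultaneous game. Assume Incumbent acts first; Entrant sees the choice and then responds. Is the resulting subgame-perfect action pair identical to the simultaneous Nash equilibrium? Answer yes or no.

Backward induction with Incumbent moving first.
- E1: Entrant compares 12, 10, 3 and picks Soft; Incumbent would get 0.
- E2: Entrant compares 7, 8, 0 and picks Moderate; Incumbent would get 2.
- E3: Entrant compares 9, 12, 4 and picks Moderate; Incumbent would get 0.
- E4: Entrant compares 12, 10, 1 and picks Soft; Incumbent would get 11.
- E5: Entrant compares 7, 5, 11 and picks Aggressive; Incumbent would get 8.
Among 0, 2, 0, 11, 8, the best is 11 at E4. Subgame-perfect outcome: (E4, Soft) with payoffs (11, 12).
Under simultaneous play:
Incumbent's best replies: Soft→E4; Moderate→E1; Aggressive→E3.
Entrant's best replies: E1→Soft; E2→Moderate; E3→Moderate; E4→Soft; E5→Aggressive.
Only (E4, Soft) has each player best-responding; Nash payoffs (11, 12).
Sequential outcome (E4, Soft) coincides with the Nash profile (E4, Soft).

yes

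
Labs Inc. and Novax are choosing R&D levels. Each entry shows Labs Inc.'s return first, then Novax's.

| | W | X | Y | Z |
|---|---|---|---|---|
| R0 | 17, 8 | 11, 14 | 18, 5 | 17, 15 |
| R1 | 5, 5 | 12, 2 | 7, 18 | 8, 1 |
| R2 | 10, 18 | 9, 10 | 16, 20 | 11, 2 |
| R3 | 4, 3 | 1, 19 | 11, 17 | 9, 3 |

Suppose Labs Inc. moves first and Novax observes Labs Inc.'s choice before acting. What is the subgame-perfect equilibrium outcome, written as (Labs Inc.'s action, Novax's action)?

(R0, Z)

Solve by backward induction (Labs Inc. leads).
- R0 → Novax plays Z (best of 8, 14, 5, 15); Labs Inc. gets 17.
- R1 → Novax plays Y (best of 5, 2, 18, 1); Labs Inc. gets 7.
- R2 → Novax plays Y (best of 18, 10, 20, 2); Labs Inc. gets 16.
- R3 → Novax plays X (best of 3, 19, 17, 3); Labs Inc. gets 1.
Among 17, 7, 16, 1, the best is 17 at R0. Subgame-perfect outcome: (R0, Z) with payoffs (17, 15).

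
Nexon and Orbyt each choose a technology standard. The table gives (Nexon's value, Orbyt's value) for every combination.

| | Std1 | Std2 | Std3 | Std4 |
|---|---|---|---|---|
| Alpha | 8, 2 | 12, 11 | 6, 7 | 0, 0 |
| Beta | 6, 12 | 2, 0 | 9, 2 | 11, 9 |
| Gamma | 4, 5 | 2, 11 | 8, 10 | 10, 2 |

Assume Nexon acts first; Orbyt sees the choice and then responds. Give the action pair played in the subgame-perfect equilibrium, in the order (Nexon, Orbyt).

(Alpha, Std2)

Orbyt best-responds to each possible Nexon move:
- Alpha: BR = Std2, leader payoff 12.
- Beta: BR = Std1, leader payoff 6.
- Gamma: BR = Std2, leader payoff 2.
Maximizing over 12, 6, 2, Nexon chooses Alpha. Subgame-perfect outcome: (Alpha, Std2) with payoffs (12, 11).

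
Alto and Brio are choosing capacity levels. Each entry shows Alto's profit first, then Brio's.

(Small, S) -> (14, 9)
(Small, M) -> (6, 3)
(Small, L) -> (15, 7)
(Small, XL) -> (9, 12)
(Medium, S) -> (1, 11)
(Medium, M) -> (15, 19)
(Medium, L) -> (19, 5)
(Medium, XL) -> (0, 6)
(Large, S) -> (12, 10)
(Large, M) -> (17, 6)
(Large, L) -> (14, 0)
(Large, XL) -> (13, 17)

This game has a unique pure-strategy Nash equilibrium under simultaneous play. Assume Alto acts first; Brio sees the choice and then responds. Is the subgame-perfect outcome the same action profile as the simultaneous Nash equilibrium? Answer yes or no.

Backward induction with Alto moving first.
- Small → Brio plays XL (best of 9, 3, 7, 12); Alto gets 9.
- Medium → Brio plays M (best of 11, 19, 5, 6); Alto gets 15.
- Large → Brio plays XL (best of 10, 6, 0, 17); Alto gets 13.
Alto's induced payoffs are 9, 15, 13, so Alto commits to Medium. Subgame-perfect outcome: (Medium, M) with payoffs (15, 19).
Under simultaneous play:
Alto's best replies: S→Small; M→Large; L→Medium; XL→Large.
Brio's best replies: Small→XL; Medium→M; Large→XL.
Only (Large, XL) has each player best-responding; Nash payoffs (13, 17).
Sequential outcome (Medium, M) differs from the Nash profile (Large, XL).

no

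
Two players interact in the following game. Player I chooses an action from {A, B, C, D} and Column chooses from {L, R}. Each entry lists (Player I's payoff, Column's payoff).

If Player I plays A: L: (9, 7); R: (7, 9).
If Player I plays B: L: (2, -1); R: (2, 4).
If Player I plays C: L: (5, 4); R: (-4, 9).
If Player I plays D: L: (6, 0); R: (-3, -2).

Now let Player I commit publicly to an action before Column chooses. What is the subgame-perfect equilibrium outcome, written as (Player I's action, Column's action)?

(A, R)

Column best-responds to each possible Player I move:
- A: BR = R, leader payoff 7.
- B: BR = R, leader payoff 2.
- C: BR = R, leader payoff -4.
- D: BR = L, leader payoff 6.
Player I's induced payoffs are 7, 2, -4, 6, so Player I commits to A. Subgame-perfect outcome: (A, R) with payoffs (7, 9).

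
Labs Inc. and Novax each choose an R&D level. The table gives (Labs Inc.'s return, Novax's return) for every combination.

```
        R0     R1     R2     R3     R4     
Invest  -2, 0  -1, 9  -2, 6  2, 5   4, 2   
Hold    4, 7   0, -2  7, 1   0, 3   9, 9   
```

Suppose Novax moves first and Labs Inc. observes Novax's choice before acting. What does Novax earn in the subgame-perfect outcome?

9

Labs Inc. best-responds to each possible Novax move:
- R0 → Labs Inc. plays Hold (best of -2, 4); Novax gets 7.
- R1 → Labs Inc. plays Hold (best of -1, 0); Novax gets -2.
- R2 → Labs Inc. plays Hold (best of -2, 7); Novax gets 1.
- R3 → Labs Inc. plays Invest (best of 2, 0); Novax gets 5.
- R4 → Labs Inc. plays Hold (best of 4, 9); Novax gets 9.
Novax's induced payoffs are 7, -2, 1, 5, 9, so Novax commits to R4. Subgame-perfect outcome: (Hold, R4) with payoffs (9, 9).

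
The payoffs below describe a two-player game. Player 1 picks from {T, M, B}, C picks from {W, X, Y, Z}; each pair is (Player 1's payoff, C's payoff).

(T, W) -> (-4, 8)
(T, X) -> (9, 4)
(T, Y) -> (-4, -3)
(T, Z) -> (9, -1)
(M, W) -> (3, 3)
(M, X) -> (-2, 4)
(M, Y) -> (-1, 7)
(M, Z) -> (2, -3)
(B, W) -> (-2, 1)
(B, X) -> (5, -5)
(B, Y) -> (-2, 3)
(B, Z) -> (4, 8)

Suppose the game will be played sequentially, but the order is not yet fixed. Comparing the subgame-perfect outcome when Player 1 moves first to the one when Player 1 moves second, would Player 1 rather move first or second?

If Player 1 leads: C's best replies are T→W, M→Y, B→Z; Player 1's induced payoffs -4, -1, 4; outcome (B, Z), payoffs (4, 8).
If C leads: Player 1's best replies are W→M, X→T, Y→M, Z→T; C's induced payoffs 3, 4, 7, -1; outcome (M, Y), payoffs (-1, 7).
Player 1 gets 4 moving first and -1 moving second, so Player 1 prefers to move first.

first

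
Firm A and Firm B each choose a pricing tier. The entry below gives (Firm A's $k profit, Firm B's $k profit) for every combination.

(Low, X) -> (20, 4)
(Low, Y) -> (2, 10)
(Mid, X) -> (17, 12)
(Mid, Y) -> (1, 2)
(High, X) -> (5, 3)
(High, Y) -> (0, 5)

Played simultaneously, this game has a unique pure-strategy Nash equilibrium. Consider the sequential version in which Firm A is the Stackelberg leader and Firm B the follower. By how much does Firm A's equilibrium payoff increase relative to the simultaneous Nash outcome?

Solve by backward induction (Firm A leads).
- Low → Firm B plays Y (best of 4, 10); Firm A gets 2.
- Mid → Firm B plays X (best of 12, 2); Firm A gets 17.
- High → Firm B plays Y (best of 3, 5); Firm A gets 0.
Maximizing over 2, 17, 0, Firm A chooses Mid. Subgame-perfect outcome: (Mid, X) with payoffs (17, 12).
Under simultaneous play:
Firm A's best replies: X→Low; Y→Low.
Firm B's best replies: Low→Y; Mid→X; High→Y.
The unique mutual best reply is (Low, Y), giving (2, 10).
Firm A's commitment gain: 17 − 2 = 15.

15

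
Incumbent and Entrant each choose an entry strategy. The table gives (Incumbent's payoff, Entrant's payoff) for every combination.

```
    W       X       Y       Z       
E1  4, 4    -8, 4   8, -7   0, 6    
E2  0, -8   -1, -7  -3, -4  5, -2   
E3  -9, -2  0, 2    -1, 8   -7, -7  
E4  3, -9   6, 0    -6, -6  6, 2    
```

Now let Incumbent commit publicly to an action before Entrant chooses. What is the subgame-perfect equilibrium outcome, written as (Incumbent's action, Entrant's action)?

Solve by backward induction (Incumbent leads).
- E1 → Entrant plays Z (best of 4, 4, -7, 6); Incumbent gets 0.
- E2 → Entrant plays Z (best of -8, -7, -4, -2); Incumbent gets 5.
- E3 → Entrant plays Y (best of -2, 2, 8, -7); Incumbent gets -1.
- E4 → Entrant plays Z (best of -9, 0, -6, 2); Incumbent gets 6.
Among 0, 5, -1, 6, the best is 6 at E4. Subgame-perfect outcome: (E4, Z) with payoffs (6, 2).

(E4, Z)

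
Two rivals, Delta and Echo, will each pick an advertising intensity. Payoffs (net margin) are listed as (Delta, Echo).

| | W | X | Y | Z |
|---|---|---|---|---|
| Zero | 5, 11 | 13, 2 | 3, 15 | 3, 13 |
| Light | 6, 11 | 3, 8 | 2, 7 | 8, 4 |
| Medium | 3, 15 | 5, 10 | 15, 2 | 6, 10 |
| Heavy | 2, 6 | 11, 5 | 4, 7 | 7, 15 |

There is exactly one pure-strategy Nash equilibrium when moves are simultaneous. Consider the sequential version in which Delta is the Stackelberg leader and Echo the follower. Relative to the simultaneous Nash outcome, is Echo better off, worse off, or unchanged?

Echo best-responds to each possible Delta move:
- Zero: BR = Y, leader payoff 3.
- Light: BR = W, leader payoff 6.
- Medium: BR = W, leader payoff 3.
- Heavy: BR = Z, leader payoff 7.
Among 3, 6, 3, 7, the best is 7 at Heavy. Subgame-perfect outcome: (Heavy, Z) with payoffs (7, 15).
Now find the simultaneous Nash equilibrium.
Delta's best replies: W→Light; X→Zero; Y→Medium; Z→Light.
Echo's best replies: Zero→Y; Light→W; Medium→W; Heavy→Z.
The unique mutual best reply is (Light, W), giving (6, 11).
Echo earns 15 sequentially versus 11 at the Nash outcome: better off.

better off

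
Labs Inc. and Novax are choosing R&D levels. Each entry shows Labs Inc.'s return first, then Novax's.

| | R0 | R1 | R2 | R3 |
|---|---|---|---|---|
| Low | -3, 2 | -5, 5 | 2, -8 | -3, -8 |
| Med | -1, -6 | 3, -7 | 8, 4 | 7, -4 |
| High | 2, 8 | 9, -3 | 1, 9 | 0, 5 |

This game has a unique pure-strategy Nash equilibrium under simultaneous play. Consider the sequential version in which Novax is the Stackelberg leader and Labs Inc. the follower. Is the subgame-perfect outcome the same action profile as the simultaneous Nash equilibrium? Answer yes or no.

Work backward from Labs Inc.'s decision.
- R0: Labs Inc. compares -3, -1, 2 and picks High; Novax would get 8.
- R1: Labs Inc. compares -5, 3, 9 and picks High; Novax would get -3.
- R2: Labs Inc. compares 2, 8, 1 and picks Med; Novax would get 4.
- R3: Labs Inc. compares -3, 7, 0 and picks Med; Novax would get -4.
Among 8, -3, 4, -4, the best is 8 at R0. Subgame-perfect outcome: (High, R0) with payoffs (2, 8).
Now find the simultaneous Nash equilibrium.
Labs Inc.'s best replies: R0→High; R1→High; R2→Med; R3→Med.
Novax's best replies: Low→R1; Med→R2; High→R2.
Only (Med, R2) has each player best-responding; Nash payoffs (8, 4).
Sequential outcome (High, R0) differs from the Nash profile (Med, R2).

no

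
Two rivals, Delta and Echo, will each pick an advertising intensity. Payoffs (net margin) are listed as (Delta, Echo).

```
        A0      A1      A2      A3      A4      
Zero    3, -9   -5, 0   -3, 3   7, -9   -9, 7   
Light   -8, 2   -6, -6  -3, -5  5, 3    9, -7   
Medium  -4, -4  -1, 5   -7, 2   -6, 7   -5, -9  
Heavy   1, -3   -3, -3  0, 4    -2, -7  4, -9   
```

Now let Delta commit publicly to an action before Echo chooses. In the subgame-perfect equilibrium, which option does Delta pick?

Backward induction with Delta moving first.
- Zero: Echo compares -9, 0, 3, -9, 7 and picks A4; Delta would get -9.
- Light: Echo compares 2, -6, -5, 3, -7 and picks A3; Delta would get 5.
- Medium: Echo compares -4, 5, 2, 7, -9 and picks A3; Delta would get -6.
- Heavy: Echo compares -3, -3, 4, -7, -9 and picks A2; Delta would get 0.
Maximizing over -9, 5, -6, 0, Delta chooses Light. Subgame-perfect outcome: (Light, A3) with payoffs (5, 3).

Light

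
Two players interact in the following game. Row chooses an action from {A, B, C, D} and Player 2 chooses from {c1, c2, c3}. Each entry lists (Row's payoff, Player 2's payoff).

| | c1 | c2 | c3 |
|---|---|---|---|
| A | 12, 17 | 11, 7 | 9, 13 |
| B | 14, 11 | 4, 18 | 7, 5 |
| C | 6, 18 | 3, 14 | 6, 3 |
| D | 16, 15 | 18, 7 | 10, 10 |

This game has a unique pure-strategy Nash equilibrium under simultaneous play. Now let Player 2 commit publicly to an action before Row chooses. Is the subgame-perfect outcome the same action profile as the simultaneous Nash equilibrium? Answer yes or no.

yes

Work backward from Row's decision.
- c1 → Row plays D (best of 12, 14, 6, 16); Player 2 gets 15.
- c2 → Row plays D (best of 11, 4, 3, 18); Player 2 gets 7.
- c3 → Row plays D (best of 9, 7, 6, 10); Player 2 gets 10.
Player 2's induced payoffs are 15, 7, 10, so Player 2 commits to c1. Subgame-perfect outcome: (D, c1) with payoffs (16, 15).
Now find the simultaneous Nash equilibrium.
Row's best replies: c1→D; c2→D; c3→D.
Player 2's best replies: A→c1; B→c2; C→c1; D→c1.
Only (D, c1) has each player best-responding; Nash payoffs (16, 15).
Sequential outcome (D, c1) coincides with the Nash profile (D, c1).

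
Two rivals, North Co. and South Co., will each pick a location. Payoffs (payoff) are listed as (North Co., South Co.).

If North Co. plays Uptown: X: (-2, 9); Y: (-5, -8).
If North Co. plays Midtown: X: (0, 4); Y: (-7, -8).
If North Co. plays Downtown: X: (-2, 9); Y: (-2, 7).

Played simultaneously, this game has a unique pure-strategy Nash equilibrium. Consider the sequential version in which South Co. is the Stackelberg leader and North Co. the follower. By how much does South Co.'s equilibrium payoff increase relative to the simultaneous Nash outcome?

North Co. best-responds to each possible South Co. move:
- X: BR = Midtown, leader payoff 4.
- Y: BR = Downtown, leader payoff 7.
South Co.'s induced payoffs are 4, 7, so South Co. commits to Y. Subgame-perfect outcome: (Downtown, Y) with payoffs (-2, 7).
For the simultaneous game, intersect best replies.
North Co.'s best replies: X→Midtown; Y→Downtown.
South Co.'s best replies: Uptown→X; Midtown→X; Downtown→X.
The unique mutual best reply is (Midtown, X), giving (0, 4).
South Co.'s commitment gain: 7 − 4 = 3.

3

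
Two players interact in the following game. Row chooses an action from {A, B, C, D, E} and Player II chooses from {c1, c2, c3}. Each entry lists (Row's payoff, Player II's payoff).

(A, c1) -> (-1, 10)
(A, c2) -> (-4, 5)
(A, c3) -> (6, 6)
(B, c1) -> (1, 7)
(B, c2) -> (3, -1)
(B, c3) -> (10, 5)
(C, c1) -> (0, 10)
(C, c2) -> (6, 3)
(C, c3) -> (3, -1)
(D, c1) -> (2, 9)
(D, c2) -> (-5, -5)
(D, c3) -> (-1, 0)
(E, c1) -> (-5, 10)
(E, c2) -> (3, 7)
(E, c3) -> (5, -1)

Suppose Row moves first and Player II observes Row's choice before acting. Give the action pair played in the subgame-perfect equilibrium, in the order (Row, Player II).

Backward induction with Row moving first.
- A: BR = c1, leader payoff -1.
- B: BR = c1, leader payoff 1.
- C: BR = c1, leader payoff 0.
- D: BR = c1, leader payoff 2.
- E: BR = c1, leader payoff -5.
Maximizing over -1, 1, 0, 2, -5, Row chooses D. Subgame-perfect outcome: (D, c1) with payoffs (2, 9).

(D, c1)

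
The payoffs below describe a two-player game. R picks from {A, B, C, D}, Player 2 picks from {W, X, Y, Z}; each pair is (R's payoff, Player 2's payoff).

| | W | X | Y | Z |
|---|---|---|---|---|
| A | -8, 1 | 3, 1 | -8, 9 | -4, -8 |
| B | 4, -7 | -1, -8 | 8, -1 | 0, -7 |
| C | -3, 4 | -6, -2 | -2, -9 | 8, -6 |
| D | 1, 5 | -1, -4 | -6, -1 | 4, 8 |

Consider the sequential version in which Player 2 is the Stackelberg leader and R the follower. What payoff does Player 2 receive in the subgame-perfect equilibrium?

1

Backward induction with Player 2 moving first.
- W → R plays B (best of -8, 4, -3, 1); Player 2 gets -7.
- X → R plays A (best of 3, -1, -6, -1); Player 2 gets 1.
- Y → R plays B (best of -8, 8, -2, -6); Player 2 gets -1.
- Z → R plays C (best of -4, 0, 8, 4); Player 2 gets -6.
Maximizing over -7, 1, -1, -6, Player 2 chooses X. Subgame-perfect outcome: (A, X) with payoffs (3, 1).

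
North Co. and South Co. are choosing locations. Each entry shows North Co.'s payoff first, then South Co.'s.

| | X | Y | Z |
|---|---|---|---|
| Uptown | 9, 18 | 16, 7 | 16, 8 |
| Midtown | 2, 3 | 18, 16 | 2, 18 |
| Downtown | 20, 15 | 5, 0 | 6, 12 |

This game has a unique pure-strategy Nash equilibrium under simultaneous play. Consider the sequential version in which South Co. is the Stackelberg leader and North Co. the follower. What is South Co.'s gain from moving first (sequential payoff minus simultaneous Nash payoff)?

1

North Co. best-responds to each possible South Co. move:
- X → North Co. plays Downtown (best of 9, 2, 20); South Co. gets 15.
- Y → North Co. plays Midtown (best of 16, 18, 5); South Co. gets 16.
- Z → North Co. plays Uptown (best of 16, 2, 6); South Co. gets 8.
South Co.'s induced payoffs are 15, 16, 8, so South Co. commits to Y. Subgame-perfect outcome: (Midtown, Y) with payoffs (18, 16).
Under simultaneous play:
North Co.'s best replies: X→Downtown; Y→Midtown; Z→Uptown.
South Co.'s best replies: Uptown→X; Midtown→Z; Downtown→X.
The unique mutual best reply is (Downtown, X), giving (20, 15).
South Co.'s commitment gain: 16 − 15 = 1.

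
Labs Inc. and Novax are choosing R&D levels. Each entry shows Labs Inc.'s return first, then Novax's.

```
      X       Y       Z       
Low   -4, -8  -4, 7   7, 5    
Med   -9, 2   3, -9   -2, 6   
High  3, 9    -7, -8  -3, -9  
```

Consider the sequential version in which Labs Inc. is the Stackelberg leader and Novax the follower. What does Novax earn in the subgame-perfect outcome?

Novax best-responds to each possible Labs Inc. move:
- Low → Novax plays Y (best of -8, 7, 5); Labs Inc. gets -4.
- Med → Novax plays Z (best of 2, -9, 6); Labs Inc. gets -2.
- High → Novax plays X (best of 9, -8, -9); Labs Inc. gets 3.
Among -4, -2, 3, the best is 3 at High. Subgame-perfect outcome: (High, X) with payoffs (3, 9).

9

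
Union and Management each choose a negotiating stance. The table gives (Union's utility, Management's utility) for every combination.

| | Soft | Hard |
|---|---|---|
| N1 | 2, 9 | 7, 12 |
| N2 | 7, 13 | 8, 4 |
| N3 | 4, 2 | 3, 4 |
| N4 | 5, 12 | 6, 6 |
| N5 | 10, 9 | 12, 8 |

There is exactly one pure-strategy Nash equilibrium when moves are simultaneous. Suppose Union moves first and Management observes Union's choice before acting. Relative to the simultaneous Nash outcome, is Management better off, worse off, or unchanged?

unchanged

Solve by backward induction (Union leads).
- N1: BR = Hard, leader payoff 7.
- N2: BR = Soft, leader payoff 7.
- N3: BR = Hard, leader payoff 3.
- N4: BR = Soft, leader payoff 5.
- N5: BR = Soft, leader payoff 10.
Maximizing over 7, 7, 3, 5, 10, Union chooses N5. Subgame-perfect outcome: (N5, Soft) with payoffs (10, 9).
For the simultaneous game, intersect best replies.
Union's best replies: Soft→N5; Hard→N5.
Management's best replies: N1→Hard; N2→Soft; N3→Hard; N4→Soft; N5→Soft.
Only (N5, Soft) has each player best-responding; Nash payoffs (10, 9).
Management earns 9 sequentially versus 9 at the Nash outcome: unchanged.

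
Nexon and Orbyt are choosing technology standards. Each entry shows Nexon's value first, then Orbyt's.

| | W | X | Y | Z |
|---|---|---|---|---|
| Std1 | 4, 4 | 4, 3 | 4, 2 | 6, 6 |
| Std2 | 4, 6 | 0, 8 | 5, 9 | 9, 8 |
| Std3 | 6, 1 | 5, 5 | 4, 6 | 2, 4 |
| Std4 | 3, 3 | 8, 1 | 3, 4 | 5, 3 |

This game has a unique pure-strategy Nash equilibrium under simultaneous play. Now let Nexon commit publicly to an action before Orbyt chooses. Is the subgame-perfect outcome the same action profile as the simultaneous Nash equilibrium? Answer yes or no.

Work backward from Orbyt's decision.
- Std1: BR = Z, leader payoff 6.
- Std2: BR = Y, leader payoff 5.
- Std3: BR = Y, leader payoff 4.
- Std4: BR = Y, leader payoff 3.
Among 6, 5, 4, 3, the best is 6 at Std1. Subgame-perfect outcome: (Std1, Z) with payoffs (6, 6).
For the simultaneous game, intersect best replies.
Nexon's best replies: W→Std3; X→Std4; Y→Std2; Z→Std2.
Orbyt's best replies: Std1→Z; Std2→Y; Std3→Y; Std4→Y.
Only (Std2, Y) has each player best-responding; Nash payoffs (5, 9).
Sequential outcome (Std1, Z) differs from the Nash profile (Std2, Y).

no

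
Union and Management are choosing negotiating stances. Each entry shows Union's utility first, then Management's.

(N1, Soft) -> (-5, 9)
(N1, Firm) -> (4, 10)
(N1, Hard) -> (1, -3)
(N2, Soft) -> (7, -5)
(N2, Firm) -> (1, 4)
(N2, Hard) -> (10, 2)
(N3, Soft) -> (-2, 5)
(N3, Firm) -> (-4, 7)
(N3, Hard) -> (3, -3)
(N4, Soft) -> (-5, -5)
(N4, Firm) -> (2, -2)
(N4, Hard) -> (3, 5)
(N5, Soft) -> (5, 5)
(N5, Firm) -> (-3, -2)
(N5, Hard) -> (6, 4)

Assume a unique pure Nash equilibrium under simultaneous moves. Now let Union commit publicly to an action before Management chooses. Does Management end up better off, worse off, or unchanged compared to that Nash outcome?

worse off

Work backward from Management's decision.
- N1: BR = Firm, leader payoff 4.
- N2: BR = Firm, leader payoff 1.
- N3: BR = Firm, leader payoff -4.
- N4: BR = Hard, leader payoff 3.
- N5: BR = Soft, leader payoff 5.
Union's induced payoffs are 4, 1, -4, 3, 5, so Union commits to N5. Subgame-perfect outcome: (N5, Soft) with payoffs (5, 5).
For the simultaneous game, intersect best replies.
Union's best replies: Soft→N2; Firm→N1; Hard→N2.
Management's best replies: N1→Firm; N2→Firm; N3→Firm; N4→Hard; N5→Soft.
The unique mutual best reply is (N1, Firm), giving (4, 10).
Management earns 5 sequentially versus 10 at the Nash outcome: worse off.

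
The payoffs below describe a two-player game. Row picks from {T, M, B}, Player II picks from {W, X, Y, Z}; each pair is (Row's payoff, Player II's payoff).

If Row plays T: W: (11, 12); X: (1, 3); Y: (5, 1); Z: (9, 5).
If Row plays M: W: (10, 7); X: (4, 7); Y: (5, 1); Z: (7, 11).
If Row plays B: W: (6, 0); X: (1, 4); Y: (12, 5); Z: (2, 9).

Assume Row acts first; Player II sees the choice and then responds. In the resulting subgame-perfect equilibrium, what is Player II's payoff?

Solve by backward induction (Row leads).
- T: BR = W, leader payoff 11.
- M: BR = Z, leader payoff 7.
- B: BR = Z, leader payoff 2.
Row's induced payoffs are 11, 7, 2, so Row commits to T. Subgame-perfect outcome: (T, W) with payoffs (11, 12).

12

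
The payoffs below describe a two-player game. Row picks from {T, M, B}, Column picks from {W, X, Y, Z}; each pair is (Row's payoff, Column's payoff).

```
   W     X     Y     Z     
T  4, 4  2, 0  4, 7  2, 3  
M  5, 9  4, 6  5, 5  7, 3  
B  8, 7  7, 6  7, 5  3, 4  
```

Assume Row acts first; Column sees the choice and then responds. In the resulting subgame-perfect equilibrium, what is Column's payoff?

Column best-responds to each possible Row move:
- T: BR = Y, leader payoff 4.
- M: BR = W, leader payoff 5.
- B: BR = W, leader payoff 8.
Row's induced payoffs are 4, 5, 8, so Row commits to B. Subgame-perfect outcome: (B, W) with payoffs (8, 7).

7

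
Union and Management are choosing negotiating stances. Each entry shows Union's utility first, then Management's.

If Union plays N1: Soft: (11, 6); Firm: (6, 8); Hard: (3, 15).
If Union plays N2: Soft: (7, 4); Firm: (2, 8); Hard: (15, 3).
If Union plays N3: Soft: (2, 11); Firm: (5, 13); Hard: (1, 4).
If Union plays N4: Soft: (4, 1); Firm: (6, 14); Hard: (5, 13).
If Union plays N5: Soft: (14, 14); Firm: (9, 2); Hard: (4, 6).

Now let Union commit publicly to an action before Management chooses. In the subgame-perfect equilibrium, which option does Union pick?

N5

Work backward from Management's decision.
- N1 → Management plays Hard (best of 6, 8, 15); Union gets 3.
- N2 → Management plays Firm (best of 4, 8, 3); Union gets 2.
- N3 → Management plays Firm (best of 11, 13, 4); Union gets 5.
- N4 → Management plays Firm (best of 1, 14, 13); Union gets 6.
- N5 → Management plays Soft (best of 14, 2, 6); Union gets 14.
Maximizing over 3, 2, 5, 6, 14, Union chooses N5. Subgame-perfect outcome: (N5, Soft) with payoffs (14, 14).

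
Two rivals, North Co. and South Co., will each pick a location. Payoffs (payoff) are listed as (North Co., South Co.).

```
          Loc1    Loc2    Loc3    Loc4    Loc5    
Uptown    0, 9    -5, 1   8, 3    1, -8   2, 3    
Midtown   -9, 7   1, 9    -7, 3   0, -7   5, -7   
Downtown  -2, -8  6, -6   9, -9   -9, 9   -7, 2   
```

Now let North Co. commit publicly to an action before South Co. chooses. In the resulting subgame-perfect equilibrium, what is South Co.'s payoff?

9

South Co. best-responds to each possible North Co. move:
- Uptown: South Co. compares 9, 1, 3, -8, 3 and picks Loc1; North Co. would get 0.
- Midtown: South Co. compares 7, 9, 3, -7, -7 and picks Loc2; North Co. would get 1.
- Downtown: South Co. compares -8, -6, -9, 9, 2 and picks Loc4; North Co. would get -9.
North Co.'s induced payoffs are 0, 1, -9, so North Co. commits to Midtown. Subgame-perfect outcome: (Midtown, Loc2) with payoffs (1, 9).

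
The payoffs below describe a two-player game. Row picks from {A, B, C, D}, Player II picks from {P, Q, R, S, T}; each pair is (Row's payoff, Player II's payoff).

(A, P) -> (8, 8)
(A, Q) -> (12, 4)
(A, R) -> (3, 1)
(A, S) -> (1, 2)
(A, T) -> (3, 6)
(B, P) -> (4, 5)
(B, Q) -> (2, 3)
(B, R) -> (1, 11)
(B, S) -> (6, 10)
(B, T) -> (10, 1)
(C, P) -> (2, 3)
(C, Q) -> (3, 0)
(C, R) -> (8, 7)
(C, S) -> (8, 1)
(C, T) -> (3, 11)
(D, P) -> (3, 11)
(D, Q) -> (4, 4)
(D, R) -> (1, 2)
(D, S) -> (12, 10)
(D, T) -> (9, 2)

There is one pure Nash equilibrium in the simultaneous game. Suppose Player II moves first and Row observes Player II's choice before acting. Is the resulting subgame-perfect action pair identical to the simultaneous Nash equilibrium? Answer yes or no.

Row best-responds to each possible Player II move:
- P: Row compares 8, 4, 2, 3 and picks A; Player II would get 8.
- Q: Row compares 12, 2, 3, 4 and picks A; Player II would get 4.
- R: Row compares 3, 1, 8, 1 and picks C; Player II would get 7.
- S: Row compares 1, 6, 8, 12 and picks D; Player II would get 10.
- T: Row compares 3, 10, 3, 9 and picks B; Player II would get 1.
Maximizing over 8, 4, 7, 10, 1, Player II chooses S. Subgame-perfect outcome: (D, S) with payoffs (12, 10).
Now find the simultaneous Nash equilibrium.
Row's best replies: P→A; Q→A; R→C; S→D; T→B.
Player II's best replies: A→P; B→R; C→T; D→P.
The unique mutual best reply is (A, P), giving (8, 8).
Sequential outcome (D, S) differs from the Nash profile (A, P).

no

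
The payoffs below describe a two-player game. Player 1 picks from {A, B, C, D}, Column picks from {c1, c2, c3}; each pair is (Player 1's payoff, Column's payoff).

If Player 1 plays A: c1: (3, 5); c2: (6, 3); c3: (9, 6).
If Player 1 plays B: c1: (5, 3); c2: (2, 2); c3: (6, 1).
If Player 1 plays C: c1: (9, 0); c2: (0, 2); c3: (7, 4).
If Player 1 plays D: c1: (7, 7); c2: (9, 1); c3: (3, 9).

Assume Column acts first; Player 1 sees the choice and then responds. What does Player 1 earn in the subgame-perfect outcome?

9

Backward induction with Column moving first.
- c1 → Player 1 plays C (best of 3, 5, 9, 7); Column gets 0.
- c2 → Player 1 plays D (best of 6, 2, 0, 9); Column gets 1.
- c3 → Player 1 plays A (best of 9, 6, 7, 3); Column gets 6.
Among 0, 1, 6, the best is 6 at c3. Subgame-perfect outcome: (A, c3) with payoffs (9, 6).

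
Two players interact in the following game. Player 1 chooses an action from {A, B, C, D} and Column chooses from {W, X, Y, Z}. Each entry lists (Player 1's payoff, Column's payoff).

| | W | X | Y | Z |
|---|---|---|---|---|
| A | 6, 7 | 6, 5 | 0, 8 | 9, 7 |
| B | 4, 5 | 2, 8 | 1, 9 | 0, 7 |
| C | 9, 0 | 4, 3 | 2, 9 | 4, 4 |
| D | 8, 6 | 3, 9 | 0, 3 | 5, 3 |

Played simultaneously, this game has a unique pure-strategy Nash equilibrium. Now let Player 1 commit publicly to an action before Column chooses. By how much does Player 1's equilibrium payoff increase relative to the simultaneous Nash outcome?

1

Column best-responds to each possible Player 1 move:
- A → Column plays Y (best of 7, 5, 8, 7); Player 1 gets 0.
- B → Column plays Y (best of 5, 8, 9, 7); Player 1 gets 1.
- C → Column plays Y (best of 0, 3, 9, 4); Player 1 gets 2.
- D → Column plays X (best of 6, 9, 3, 3); Player 1 gets 3.
Among 0, 1, 2, 3, the best is 3 at D. Subgame-perfect outcome: (D, X) with payoffs (3, 9).
Now find the simultaneous Nash equilibrium.
Player 1's best replies: W→C; X→A; Y→C; Z→A.
Column's best replies: A→Y; B→Y; C→Y; D→X.
The unique mutual best reply is (C, Y), giving (2, 9).
Player 1's commitment gain: 3 − 2 = 1.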